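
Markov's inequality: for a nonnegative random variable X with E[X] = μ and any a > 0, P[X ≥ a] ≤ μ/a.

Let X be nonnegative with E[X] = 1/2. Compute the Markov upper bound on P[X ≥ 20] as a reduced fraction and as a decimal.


μ = E[X] = 1/2, a = 20.
Markov: P[X ≥ 20] ≤ μ/a = (1/2)/20 = 1/40.
Numerically: ≈ 0.025.
(Since a = 20 > μ = 0.500, the bound 1/40 is < 1 and informative.)

P[X ≥ 20] ≤ 1/40 ≈ 0.025.


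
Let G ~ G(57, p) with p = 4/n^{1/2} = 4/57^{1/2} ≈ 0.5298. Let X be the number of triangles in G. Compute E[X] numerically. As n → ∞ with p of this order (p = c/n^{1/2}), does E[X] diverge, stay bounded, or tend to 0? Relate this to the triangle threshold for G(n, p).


Number of potential triangles: C(57, 3) = 29260.
Each occurs with probability p³ ≈ (0.5298)³ ≈ 1.487194e-01.
By linearity: E[X] = C(57, 3)·p³ ≈ 29260 · 1.487194e-01 ≈ 4351.5303.
Since α = 1/2 < 1, p = c/n^{1/2} ≫ 1/n is above the triangle threshold p ~ 1/n. Asymptotically E[X] ~ (c³/6)·n^{3(1−α)} = (4³/6)·n^{1.5} → ∞; triangles are abundant w.h.p.

E[X] ≈ 4351.5303; in regime p = Θ(1/n^{1/2}) E[X] diverges (above the triangle threshold p ~ 1/n).


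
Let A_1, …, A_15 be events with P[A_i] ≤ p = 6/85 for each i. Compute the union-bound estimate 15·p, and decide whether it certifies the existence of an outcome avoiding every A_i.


Union bound: P[∪_{i=1}^{15} A_i] ≤ Σ_i P[A_i] ≤ 15·p = 15·(6/85) = 18/17.
Numerically: 18/17 ≈ 1.0588.
Is 18/17 < 1? NO.
Since the bound 18/17 is ≥ 1, the union bound is uninformative here; it does NOT by itself certify existence.

15·p = 18/17 ≈ 1.0588; existence NOT certified by the union bound.


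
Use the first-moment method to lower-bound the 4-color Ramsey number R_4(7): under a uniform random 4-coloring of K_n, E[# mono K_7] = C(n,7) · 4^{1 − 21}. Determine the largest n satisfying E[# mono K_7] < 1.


We need C(n, 7) · 4^{1 − 21} < 1, i.e. C(n, 7) < 4^{21 − 1} = 1099511627776.
Check values of n near the boundary:
  n = 175: C(175, 7) = 883208107275; 883208107275 < 1099511627776? YES
  n = 176: C(176, 7) = 919790691600; 919790691600 < 1099511627776? YES
  n = 177: C(177, 7) = 957664425960; 957664425960 < 1099511627776? YES
  n = 178: C(178, 7) = 996867063280; 996867063280 < 1099511627776? YES
  n = 179: C(179, 7) = 1037437234460; 1037437234460 < 1099511627776? YES
  n = 180: C(180, 7) = 1079414463600; 1079414463600 < 1099511627776? YES
  n = 181: C(181, 7) = 1122839183400; 1122839183400 < 1099511627776? NO
  n = 182: C(182, 7) = 1167752750736; 1167752750736 < 1099511627776? NO
  n = 183: C(183, 7) = 1214197462413; 1214197462413 < 1099511627776? NO
The largest n with C(n, 7) < 1099511627776 is n = 180 (where E[X] = 67463403975/68719476736 ≈ 0.981722). Hence R_4(7) > 180, i.e. R_4(7) ≥ 181.

Largest n = 180; hence R_4(7) > 180.


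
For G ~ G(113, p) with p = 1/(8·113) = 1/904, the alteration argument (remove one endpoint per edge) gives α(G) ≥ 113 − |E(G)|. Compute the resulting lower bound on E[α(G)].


E[|E(G)|] = C(113, 2)·p = 6328 · (1/904) = 7.
E[α(G)] ≥ n − E[|E(G)|] = 113 − 7 = 106.
Numerically: ≈ 106.000.
(This is only a lower bound; the true E[α(G)] may be larger.)

E[α(G)] ≥ 106 ≈ 106.000.


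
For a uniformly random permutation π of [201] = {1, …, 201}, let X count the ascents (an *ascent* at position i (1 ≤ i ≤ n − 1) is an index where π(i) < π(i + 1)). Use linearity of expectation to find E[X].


Write X = Σ X_I over i = 1, …, 200, with X_I the indicator of one ascent.
There are 200 indicators.
For each fixed i, the pair (π(i), π(i+1)) is a uniformly random ordered pair of distinct values from {1, …, 201}; by symmetry P[π(i) < π(i+1)] = 1/2.
By linearity: E[X] = 200 · (1/2) = (201 − 1) · (1/2) = 100 ≈ 100.00000.

E[X] = 100 = 100.00000.


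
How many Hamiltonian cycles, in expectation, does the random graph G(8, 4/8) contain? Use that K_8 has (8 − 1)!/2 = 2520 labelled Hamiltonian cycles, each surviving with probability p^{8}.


K_8 has (8 − 1)!/2 = 2520 labelled Hamiltonian cycles.
For each such Hamiltonian cycle H, let X_H = 1 if all 8 edges of H are present in G. Then P[X_H = 1] = p^{8} = (1/2)^{8} = 1/256.
By linearity: E[X] = Σ_H E[X_H] = 2520 · p^{8} = 2520 · 1/256 = 315/32.
Numerically: E[X] ≈ 9.844.

E[X] = 2520 · (1/2)^{8} = 315/32 ≈ 9.844.


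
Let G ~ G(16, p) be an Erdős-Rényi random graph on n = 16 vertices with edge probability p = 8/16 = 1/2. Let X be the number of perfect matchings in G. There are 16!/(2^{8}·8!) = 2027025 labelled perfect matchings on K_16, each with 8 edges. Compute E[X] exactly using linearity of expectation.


K_16 has 16!/(2^{8}·8!) = 2027025 labelled perfect matchings.
For each such perfect matching H, let X_H = 1 if all 8 edges of H are present in G. Then P[X_H = 1] = p^{8} = (1/2)^{8} = 1/256.
By linearity of expectation: E[X] = Σ_H E[X_H] = 2027025 · p^{8} = 2027025 · 1/256 = 2027025/256.
Numerically: E[X] ≈ 7918.

E[X] = 2027025 · (1/2)^{8} = 2027025/256 ≈ 7918.


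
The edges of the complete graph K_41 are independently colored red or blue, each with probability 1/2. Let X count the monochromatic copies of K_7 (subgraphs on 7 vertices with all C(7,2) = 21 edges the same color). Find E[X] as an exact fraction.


Let X = Σ_S X_S over the C(41, 7) = 22481940 subsets S of size 7, where X_S = 1 if the K_7 on S is monochromatic.
For a fixed S, the K_7 on S has C(7, 2) = 21 edges. P[all 21 edges red] = (1/2)^21, and likewise for blue, so P[monochromatic] = 2·(1/2)^21 = 2^{1 − 21} = 1/1048576.
By linearity of expectation: E[X] = C(41, 7) · 2^{1 − 21} = 22481940 · 1/1048576 = 5620485/262144.
Numerically: E[X] ≈ 21.44045.

E[X] = C(41,7)·2^(1−C(7,2)) = 5620485/262144 ≈ 21.44045.


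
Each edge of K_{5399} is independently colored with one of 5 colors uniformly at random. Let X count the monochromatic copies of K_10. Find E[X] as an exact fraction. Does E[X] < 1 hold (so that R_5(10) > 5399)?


E[X] = C(5399, 10) · 5^{1 − 45} = 5751065658334180080797359164706 · 5^{−44} = 5751065658334180080797359164706/5684341886080801486968994140625.
As a reduced fraction: E[X] = 5751065658334180080797359164706/5684341886080801486968994140625 ≈ 1.012.
Is E[X] < 1? NO.
Since E[X] ≥ 1, the first-moment bound is inconclusive at n = 5399; it does NOT by itself certify R_5(10) > 5399.

E[X] = 5751065658334180080797359164706/5684341886080801486968994140625 ≈ 1.012; E[X] ≥ 1; first-moment method inconclusive here.


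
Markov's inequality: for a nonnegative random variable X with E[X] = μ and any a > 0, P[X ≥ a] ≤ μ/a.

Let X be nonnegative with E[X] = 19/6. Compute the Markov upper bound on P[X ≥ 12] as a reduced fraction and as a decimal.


μ = E[X] = 19/6, a = 12.
Markov: P[X ≥ 12] ≤ μ/a = (19/6)/12 = 19/72.
Numerically: ≈ 0.26389.
(Since a = 12 > μ = 3.16667, the bound 19/72 is < 1 and informative.)

P[X ≥ 12] ≤ 19/72 ≈ 0.26389.


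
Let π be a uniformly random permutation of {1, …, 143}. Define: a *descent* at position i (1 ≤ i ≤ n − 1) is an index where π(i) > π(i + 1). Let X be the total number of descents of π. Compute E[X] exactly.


Write X = Σ X_I over i = 1, …, 142, with X_I the indicator of one descent.
There are 142 indicators.
For each fixed i, the pair (π(i), π(i+1)) is a uniformly random ordered pair of distinct values from {1, …, 143}; by symmetry P[π(i) > π(i+1)] = 1/2.
By linearity: E[X] = 142 · (1/2) = (143 − 1) · (1/2) = 71 ≈ 71.0000.

E[X] = 71 = 71.0000.


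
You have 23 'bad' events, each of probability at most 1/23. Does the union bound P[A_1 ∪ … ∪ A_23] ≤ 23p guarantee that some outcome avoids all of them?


Union bound: P[∪_{i=1}^{23} A_i] ≤ Σ_i P[A_i] ≤ 23·p = 23·(1/23) = 1.
Numerically: 1 ≈ 1.000.
Is 1 < 1? NO.
Since the bound 1 is ≥ 1, the union bound is uninformative here; it does NOT by itself certify existence.

23·p = 1 ≈ 1.000; existence NOT certified by the union bound.


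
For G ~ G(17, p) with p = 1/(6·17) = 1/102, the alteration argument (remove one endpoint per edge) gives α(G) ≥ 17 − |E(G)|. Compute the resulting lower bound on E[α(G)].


E[|E(G)|] = C(17, 2)·p = 136 · (1/102) = 4/3.
E[α(G)] ≥ n − E[|E(G)|] = 17 − 4/3 = 47/3.
Numerically: ≈ 15.6667.
(This is only a lower bound; the true E[α(G)] may be larger.)

E[α(G)] ≥ 47/3 ≈ 15.6667.


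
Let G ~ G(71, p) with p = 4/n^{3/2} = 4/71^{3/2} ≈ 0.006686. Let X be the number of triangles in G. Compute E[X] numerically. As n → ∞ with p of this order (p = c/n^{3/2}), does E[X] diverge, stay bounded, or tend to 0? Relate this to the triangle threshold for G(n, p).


Number of potential triangles: C(71, 3) = 57155.
Each occurs with probability p³ ≈ (0.006686)³ ≈ 2.988941e-07.
By linearity: E[X] = C(71, 3)·p³ ≈ 57155 · 2.988941e-07 ≈ 0.0171.
Since α = 3/2 > 1, p = c/n^{3/2} = o(1/n) is below the triangle threshold p ~ 1/n. Asymptotically E[X] ~ (c³/6)·n^{3(1−α)} = (4³/6)·n^{-1.5} → 0, so by Markov's inequality G has no triangles w.h.p.

E[X] ≈ 0.0171; in regime p = Θ(1/n^{3/2}) E[X] tends to 0 (below the triangle threshold p ~ 1/n).


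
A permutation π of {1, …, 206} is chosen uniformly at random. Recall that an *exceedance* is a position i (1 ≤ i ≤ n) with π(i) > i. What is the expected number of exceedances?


Write X = Σ_{i=1}^{206} X_i, where X_i = 1_{π(i) > i}.
For each fixed i, π(i) is uniform over {1, …, 206} (marginal of a uniform permutation), so P[π(i) > i] = (n − i)/n. Summing: Σ_{i=1}^{206} (n − i)/n = (0 + 1 + … + 205)/206 = 206(206 − 1)/(2·206) = (206 − 1)/2.
Hence E[X] = Σ_{i=1}^{206} (206 − i)/206 = 205/2 ≈ 102.50000.

E[X] = 205/2 = 102.50000.


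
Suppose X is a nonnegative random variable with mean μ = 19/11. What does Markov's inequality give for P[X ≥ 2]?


μ = E[X] = 19/11, a = 2.
Markov: P[X ≥ 2] ≤ μ/a = (19/11)/2 = 19/22.
Numerically: ≈ 0.864.
(Since a = 2 > μ = 1.727, the bound 19/22 is < 1 and informative.)

P[X ≥ 2] ≤ 19/22 ≈ 0.864.


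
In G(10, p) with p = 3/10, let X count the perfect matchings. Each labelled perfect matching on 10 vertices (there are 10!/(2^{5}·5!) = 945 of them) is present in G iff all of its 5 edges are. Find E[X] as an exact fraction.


K_10 has 10!/(2^{5}·5!) = 945 labelled perfect matchings.
For each such perfect matching H, let X_H = 1 if all 5 edges of H are present in G. Then P[X_H = 1] = p^{5} = (3/10)^{5} = 243/100000.
Summing the indicators: E[X] = Σ_H E[X_H] = 945 · p^{5} = 945 · 243/100000 = 45927/20000.
Numerically: E[X] ≈ 2.3.

E[X] = 945 · (3/10)^{5} = 45927/20000 ≈ 2.3.


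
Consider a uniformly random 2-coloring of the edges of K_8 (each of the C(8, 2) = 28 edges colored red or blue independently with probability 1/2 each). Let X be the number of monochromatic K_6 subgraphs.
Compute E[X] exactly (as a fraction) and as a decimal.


Let X = Σ_S X_S over the C(8, 6) = 28 subsets S of size 6, where X_S = 1 if the K_6 on S is monochromatic.
For a fixed S, the K_6 on S has C(6, 2) = 15 edges. P[all 15 edges red] = (1/2)^15, and likewise for blue, so P[monochromatic] = 2·(1/2)^15 = 2^{1 − 15} = 1/16384.
By linearity: E[X] = C(8, 6) · 2^{1 − 15} = 28 · 1/16384 = 7/4096.
Numerically: E[X] ≈ 0.001709.

E[X] = C(8,6)·2^(1−C(6,2)) = 7/4096 ≈ 0.001709.


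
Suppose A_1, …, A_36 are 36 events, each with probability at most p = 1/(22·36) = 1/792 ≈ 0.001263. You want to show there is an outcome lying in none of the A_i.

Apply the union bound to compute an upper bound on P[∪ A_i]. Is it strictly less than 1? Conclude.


Union bound: P[∪_{i=1}^{36} A_i] ≤ Σ_i P[A_i] ≤ 36·p = 36·(1/792) = 1/22.
Numerically: 1/22 ≈ 0.045455.
Is 1/22 < 1? YES.
Since P[∪ A_i] ≤ 1/22 < 1, the complement has P[∩ A_i^c] ≥ 1 − 1/22 = 21/22 > 0, so some outcome avoids every A_i.

36·p = 1/22 ≈ 0.045455; existence CERTIFIED by the union bound.


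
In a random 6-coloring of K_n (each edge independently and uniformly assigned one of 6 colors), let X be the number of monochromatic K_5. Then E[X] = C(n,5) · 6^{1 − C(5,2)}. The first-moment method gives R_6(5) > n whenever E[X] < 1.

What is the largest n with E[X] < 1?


We need C(n, 5) · 6^{1 − 10} < 1, i.e. C(n, 5) < 6^{10 − 1} = 10077696.
Check values of n near the boundary:
  n = 61: C(61, 5) = 5949147; 5949147 < 10077696? YES
  n = 62: C(62, 5) = 6471002; 6471002 < 10077696? YES
  n = 63: C(63, 5) = 7028847; 7028847 < 10077696? YES
  n = 64: C(64, 5) = 7624512; 7624512 < 10077696? YES
  n = 65: C(65, 5) = 8259888; 8259888 < 10077696? YES
  n = 66: C(66, 5) = 8936928; 8936928 < 10077696? YES
  n = 67: C(67, 5) = 9657648; 9657648 < 10077696? YES
  n = 68: C(68, 5) = 10424128; 10424128 < 10077696? NO
The largest n with C(n, 5) < 10077696 is n = 67 (where E[X] = 67067/69984 ≈ 0.9583190). Hence R_6(5) > 67, i.e. R_6(5) ≥ 68.

Largest n = 67; hence R_6(5) > 67.


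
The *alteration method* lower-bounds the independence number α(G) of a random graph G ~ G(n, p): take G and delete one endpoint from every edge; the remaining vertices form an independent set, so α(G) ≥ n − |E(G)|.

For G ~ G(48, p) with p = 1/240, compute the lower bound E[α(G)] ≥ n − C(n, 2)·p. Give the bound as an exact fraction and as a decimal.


E[|E(G)|] = C(48, 2)·p = 1128 · (1/240) = 47/10.
E[α(G)] ≥ n − E[|E(G)|] = 48 − 47/10 = 433/10.
Numerically: ≈ 43.30000.
(This is only a lower bound; the true E[α(G)] may be larger.)

E[α(G)] ≥ 433/10 ≈ 43.30000.


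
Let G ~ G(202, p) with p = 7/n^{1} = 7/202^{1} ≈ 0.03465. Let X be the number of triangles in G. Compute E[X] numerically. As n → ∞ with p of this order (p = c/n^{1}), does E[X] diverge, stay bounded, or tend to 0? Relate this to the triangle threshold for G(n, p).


Number of potential triangles: C(202, 3) = 1353400.
Each occurs with probability p³ ≈ (0.03465)³ ≈ 4.161405e-05.
By linearity: E[X] = C(202, 3)·p³ ≈ 1353400 · 4.161405e-05 ≈ 56.3205.
Here α = 1, so p = 7/n is exactly at the triangle threshold p ~ 1/n. Asymptotically E[X] → c³/6 = 7³/6 = 343/6 ≈ 57.1667, a bounded constant. In this regime the triangle count is asymptotically Poisson(c³/6).

E[X] ≈ 56.3205; in regime p = Θ(1/n^{1}) E[X] stays bounded (at the triangle threshold p ~ 1/n).


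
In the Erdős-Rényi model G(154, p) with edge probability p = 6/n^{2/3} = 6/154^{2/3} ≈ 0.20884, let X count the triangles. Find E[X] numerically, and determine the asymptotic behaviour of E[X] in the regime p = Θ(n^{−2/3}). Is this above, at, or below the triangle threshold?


Number of potential triangles: C(154, 3) = 596904.
Each occurs with probability p³ ≈ (0.20884)³ ≈ 9.1077753e-03.
By linearity: E[X] = C(154, 3)·p³ ≈ 596904 · 9.1077753e-03 ≈ 5436.46753.
Since α = 2/3 < 1, p = c/n^{2/3} ≫ 1/n is above the triangle threshold p ~ 1/n. Asymptotically E[X] ~ (c³/6)·n^{3(1−α)} = (6³/6)·n^{1} → ∞; triangles are abundant w.h.p.

E[X] ≈ 5436.46753; in regime p = Θ(1/n^{2/3}) E[X] diverges (above the triangle threshold p ~ 1/n).


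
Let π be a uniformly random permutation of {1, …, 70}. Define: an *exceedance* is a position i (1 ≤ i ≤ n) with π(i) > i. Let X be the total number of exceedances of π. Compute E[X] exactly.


Write X = Σ_{i=1}^{70} X_i, where X_i = 1_{π(i) > i}.
For each fixed i, π(i) is uniform over {1, …, 70} (marginal of a uniform permutation), so P[π(i) > i] = (n − i)/n. Summing: Σ_{i=1}^{70} (n − i)/n = (0 + 1 + … + 69)/70 = 70(70 − 1)/(2·70) = (70 − 1)/2.
Hence E[X] = Σ_{i=1}^{70} (70 − i)/70 = 69/2 ≈ 34.50000.

E[X] = 69/2 = 34.50000.


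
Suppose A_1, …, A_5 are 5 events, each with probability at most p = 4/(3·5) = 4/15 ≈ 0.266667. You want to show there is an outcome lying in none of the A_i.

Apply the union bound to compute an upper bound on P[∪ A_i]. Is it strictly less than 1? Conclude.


Union bound: P[∪_{i=1}^{5} A_i] ≤ Σ_i P[A_i] ≤ 5·p = 5·(4/15) = 4/3.
Numerically: 4/3 ≈ 1.333333.
Is 4/3 < 1? NO.
Since the bound 4/3 is ≥ 1, the union bound is uninformative here; it does NOT by itself certify existence.

5·p = 4/3 ≈ 1.333333; existence NOT certified by the union bound.


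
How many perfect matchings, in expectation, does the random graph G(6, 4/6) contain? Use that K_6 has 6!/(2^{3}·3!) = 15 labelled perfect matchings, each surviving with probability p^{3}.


K_6 has 6!/(2^{3}·3!) = 15 labelled perfect matchings.
For each such perfect matching H, let X_H = 1 if all 3 edges of H are present in G. Then P[X_H = 1] = p^{3} = (2/3)^{3} = 8/27.
Summing the indicators: E[X] = Σ_H E[X_H] = 15 · p^{3} = 15 · 8/27 = 40/9.
Numerically: E[X] ≈ 4.4444.

E[X] = 15 · (2/3)^{3} = 40/9 ≈ 4.4444.


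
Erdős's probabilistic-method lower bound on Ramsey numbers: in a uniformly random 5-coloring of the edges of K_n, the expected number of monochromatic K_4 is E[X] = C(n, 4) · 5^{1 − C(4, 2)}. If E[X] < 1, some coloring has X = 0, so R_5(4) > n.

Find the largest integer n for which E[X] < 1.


We need C(n, 4) · 5^{1 − 6} < 1, i.e. C(n, 4) < 5^{6 − 1} = 3125.
Check values of n near the boundary:
  n = 12: C(12, 4) = 495; 495 < 3125? YES
  n = 13: C(13, 4) = 715; 715 < 3125? YES
  n = 14: C(14, 4) = 1001; 1001 < 3125? YES
  n = 15: C(15, 4) = 1365; 1365 < 3125? YES
  n = 16: C(16, 4) = 1820; 1820 < 3125? YES
  n = 17: C(17, 4) = 2380; 2380 < 3125? YES
  n = 18: C(18, 4) = 3060; 3060 < 3125? YES
  n = 19: C(19, 4) = 3876; 3876 < 3125? NO
  n = 20: C(20, 4) = 4845; 4845 < 3125? NO
The largest n with C(n, 4) < 3125 is n = 18 (where E[X] = 612/625 ≈ 0.9792000). Hence R_5(4) > 18, i.e. R_5(4) ≥ 19.

Largest n = 18; hence R_5(4) > 18.


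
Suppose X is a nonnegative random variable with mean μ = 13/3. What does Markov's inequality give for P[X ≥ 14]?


μ = E[X] = 13/3, a = 14.
Markov: P[X ≥ 14] ≤ μ/a = (13/3)/14 = 13/42.
Numerically: ≈ 0.3095.
(Since a = 14 > μ = 4.3333, the bound 13/42 is < 1 and informative.)

P[X ≥ 14] ≤ 13/42 ≈ 0.3095.


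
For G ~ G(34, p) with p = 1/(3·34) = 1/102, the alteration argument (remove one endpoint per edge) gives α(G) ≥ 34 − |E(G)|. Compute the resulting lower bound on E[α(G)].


E[|E(G)|] = C(34, 2)·p = 561 · (1/102) = 11/2.
E[α(G)] ≥ n − E[|E(G)|] = 34 − 11/2 = 57/2.
Numerically: ≈ 28.500000.
(This is only a lower bound; the true E[α(G)] may be larger.)

E[α(G)] ≥ 57/2 ≈ 28.500000.


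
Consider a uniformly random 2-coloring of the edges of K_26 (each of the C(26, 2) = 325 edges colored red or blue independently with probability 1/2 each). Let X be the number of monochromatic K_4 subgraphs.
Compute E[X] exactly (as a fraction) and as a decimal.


Let X = Σ_S X_S over the C(26, 4) = 14950 subsets S of size 4, where X_S = 1 if the K_4 on S is monochromatic.
For a fixed S, the K_4 on S has C(4, 2) = 6 edges. P[all 6 edges red] = (1/2)^6, and likewise for blue, so P[monochromatic] = 2·(1/2)^6 = 2^{1 − 6} = 1/32.
By linearity of expectation: E[X] = C(26, 4) · 2^{1 − 6} = 14950 · 1/32 = 7475/16.
Numerically: E[X] ≈ 467.1875.

E[X] = C(26,4)·2^(1−C(4,2)) = 7475/16 ≈ 467.1875.


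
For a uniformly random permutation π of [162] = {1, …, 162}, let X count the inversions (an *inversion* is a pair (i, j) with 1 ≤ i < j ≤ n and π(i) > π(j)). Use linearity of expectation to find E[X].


Write X = Σ X_I over the C(162, 2) = 13041 pairs i < j, with X_I the indicator of one inversion.
There are 13041 indicators.
For each fixed pair i < j, the values π(i) and π(j) are two distinct elements of {1, …, 162} in uniformly random order; by symmetry P[π(i) > π(j)] = 1/2.
By linearity: E[X] = 13041 · (1/2) = C(162, 2) · (1/2) = 13041/2 = 13041/2 ≈ 6520.500000.

E[X] = 13041/2 = 6520.500000.


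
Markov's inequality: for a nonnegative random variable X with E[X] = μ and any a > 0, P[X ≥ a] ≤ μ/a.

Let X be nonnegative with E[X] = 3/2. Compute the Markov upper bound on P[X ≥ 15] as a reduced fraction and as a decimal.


μ = E[X] = 3/2, a = 15.
Markov: P[X ≥ 15] ≤ μ/a = (3/2)/15 = 1/10.
Numerically: ≈ 0.10000.
(Since a = 15 > μ = 1.50000, the bound 1/10 is < 1 and informative.)

P[X ≥ 15] ≤ 1/10 ≈ 0.10000.


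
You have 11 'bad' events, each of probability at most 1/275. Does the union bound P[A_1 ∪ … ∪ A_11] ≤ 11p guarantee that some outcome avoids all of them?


Union bound: P[∪_{i=1}^{11} A_i] ≤ Σ_i P[A_i] ≤ 11·p = 11·(1/275) = 1/25.
Numerically: 1/25 ≈ 0.0400.
Is 1/25 < 1? YES.
Since P[∪ A_i] ≤ 1/25 < 1, the complement has P[∩ A_i^c] ≥ 1 − 1/25 = 24/25 > 0, so some outcome avoids every A_i.

11·p = 1/25 ≈ 0.0400; existence CERTIFIED by the union bound.


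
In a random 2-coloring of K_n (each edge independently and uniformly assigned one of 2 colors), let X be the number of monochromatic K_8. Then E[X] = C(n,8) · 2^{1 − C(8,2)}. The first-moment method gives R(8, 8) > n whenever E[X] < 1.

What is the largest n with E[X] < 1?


We need C(n, 8) · 2^{1 − 28} < 1, i.e. C(n, 8) < 2^{28 − 1} = 134217728.
Check values of n near the boundary:
  n = 36: C(36, 8) = 30260340; 30260340 < 134217728? YES
  n = 37: C(37, 8) = 38608020; 38608020 < 134217728? YES
  n = 38: C(38, 8) = 48903492; 48903492 < 134217728? YES
  n = 39: C(39, 8) = 61523748; 61523748 < 134217728? YES
  n = 40: C(40, 8) = 76904685; 76904685 < 134217728? YES
  n = 41: C(41, 8) = 95548245; 95548245 < 134217728? YES
  n = 42: C(42, 8) = 118030185; 118030185 < 134217728? YES
  n = 43: C(43, 8) = 145008513; 145008513 < 134217728? NO
  n = 44: C(44, 8) = 177232627; 177232627 < 134217728? NO
  n = 45: C(45, 8) = 215553195; 215553195 < 134217728? NO
The largest n with C(n, 8) < 134217728 is n = 42 (where E[X] = 118030185/134217728 ≈ 0.8794). Hence R(8, 8) > 42, i.e. R(8, 8) ≥ 43.

Largest n = 42; hence R(8, 8) > 42.


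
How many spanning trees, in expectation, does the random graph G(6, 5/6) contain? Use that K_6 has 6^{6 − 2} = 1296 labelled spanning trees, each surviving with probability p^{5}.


K_6 has 6^{6 − 2} = 1296 labelled spanning trees.
For each such spanning tree H, let X_H = 1 if all 5 edges of H are present in G. Then P[X_H = 1] = p^{5} = (5/6)^{5} = 3125/7776.
By linearity of expectation: E[X] = Σ_H E[X_H] = 1296 · p^{5} = 1296 · 3125/7776 = 3125/6.
Numerically: E[X] ≈ 520.83.

E[X] = 1296 · (5/6)^{5} = 3125/6 ≈ 520.83.


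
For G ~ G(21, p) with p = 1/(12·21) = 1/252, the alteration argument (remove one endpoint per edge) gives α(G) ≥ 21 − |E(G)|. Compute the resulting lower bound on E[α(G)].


E[|E(G)|] = C(21, 2)·p = 210 · (1/252) = 5/6.
E[α(G)] ≥ n − E[|E(G)|] = 21 − 5/6 = 121/6.
Numerically: ≈ 20.16667.
(This is only a lower bound; the true E[α(G)] may be larger.)

E[α(G)] ≥ 121/6 ≈ 20.16667.


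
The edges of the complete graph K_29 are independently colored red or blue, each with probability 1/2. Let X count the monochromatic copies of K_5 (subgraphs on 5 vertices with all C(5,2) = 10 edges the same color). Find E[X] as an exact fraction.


Let X = Σ_S X_S over the C(29, 5) = 118755 subsets S of size 5, where X_S = 1 if the K_5 on S is monochromatic.
For a fixed S, the K_5 on S has C(5, 2) = 10 edges. P[all 10 edges red] = (1/2)^10, and likewise for blue, so P[monochromatic] = 2·(1/2)^10 = 2^{1 − 10} = 1/512.
Summing: E[X] = C(29, 5) · 2^{1 − 10} = 118755 · 1/512 = 118755/512.
Numerically: E[X] ≈ 231.943359.

E[X] = C(29,5)·2^(1−C(5,2)) = 118755/512 ≈ 231.943359.


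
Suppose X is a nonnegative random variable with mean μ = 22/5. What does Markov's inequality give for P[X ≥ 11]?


μ = E[X] = 22/5, a = 11.
Markov: P[X ≥ 11] ≤ μ/a = (22/5)/11 = 2/5.
Numerically: ≈ 0.400000.
(Since a = 11 > μ = 4.400000, the bound 2/5 is < 1 and informative.)

P[X ≥ 11] ≤ 2/5 ≈ 0.400000.


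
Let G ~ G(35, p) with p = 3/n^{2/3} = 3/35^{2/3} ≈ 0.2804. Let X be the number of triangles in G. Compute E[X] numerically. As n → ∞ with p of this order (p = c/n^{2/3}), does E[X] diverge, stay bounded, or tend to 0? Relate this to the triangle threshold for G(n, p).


Number of potential triangles: C(35, 3) = 6545.
Each occurs with probability p³ ≈ (0.2804)³ ≈ 2.204082e-02.
By linearity: E[X] = C(35, 3)·p³ ≈ 6545 · 2.204082e-02 ≈ 144.2571.
Since α = 2/3 < 1, p = c/n^{2/3} ≫ 1/n is above the triangle threshold p ~ 1/n. Asymptotically E[X] ~ (c³/6)·n^{3(1−α)} = (3³/6)·n^{1} → ∞; triangles are abundant w.h.p.

E[X] ≈ 144.2571; in regime p = Θ(1/n^{2/3}) E[X] diverges (above the triangle threshold p ~ 1/n).


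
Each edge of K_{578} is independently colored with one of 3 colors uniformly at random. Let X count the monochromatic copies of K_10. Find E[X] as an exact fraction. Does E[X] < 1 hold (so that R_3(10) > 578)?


E[X] = C(578, 10) · 3^{1 − 45} = 1060514767274403635480 · 3^{−44} = 1060514767274403635480/984770902183611232881.
As a reduced fraction: E[X] = 1060514767274403635480/984770902183611232881 ≈ 1.076915.
Is E[X] < 1? NO.
Since E[X] ≥ 1, the first-moment bound is inconclusive at n = 578; it does NOT by itself certify R_3(10) > 578.

E[X] = 1060514767274403635480/984770902183611232881 ≈ 1.076915; E[X] ≥ 1; first-moment method inconclusive here.


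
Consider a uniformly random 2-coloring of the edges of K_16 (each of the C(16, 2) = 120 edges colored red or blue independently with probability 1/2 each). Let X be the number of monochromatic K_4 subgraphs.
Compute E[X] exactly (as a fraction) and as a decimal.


Let X = Σ_S X_S over the C(16, 4) = 1820 subsets S of size 4, where X_S = 1 if the K_4 on S is monochromatic.
For a fixed S, the K_4 on S has C(4, 2) = 6 edges. P[all 6 edges red] = (1/2)^6, and likewise for blue, so P[monochromatic] = 2·(1/2)^6 = 2^{1 − 6} = 1/32.
By linearity of expectation: E[X] = C(16, 4) · 2^{1 − 6} = 1820 · 1/32 = 455/8.
Numerically: E[X] ≈ 56.875000.

E[X] = C(16,4)·2^(1−C(4,2)) = 455/8 ≈ 56.875000.


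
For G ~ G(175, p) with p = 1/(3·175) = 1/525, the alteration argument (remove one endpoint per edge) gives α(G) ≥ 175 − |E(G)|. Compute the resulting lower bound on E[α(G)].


E[|E(G)|] = C(175, 2)·p = 15225 · (1/525) = 29.
E[α(G)] ≥ n − E[|E(G)|] = 175 − 29 = 146.
Numerically: ≈ 146.0000.
(This is only a lower bound; the true E[α(G)] may be larger.)

E[α(G)] ≥ 146 ≈ 146.0000.


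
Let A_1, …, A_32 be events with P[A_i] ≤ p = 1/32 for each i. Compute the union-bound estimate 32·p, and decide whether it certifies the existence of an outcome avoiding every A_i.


Union bound: P[∪_{i=1}^{32} A_i] ≤ Σ_i P[A_i] ≤ 32·p = 32·(1/32) = 1.
Numerically: 1 ≈ 1.0000.
Is 1 < 1? NO.
Since the bound 1 is ≥ 1, the union bound is uninformative here; it does NOT by itself certify existence.

32·p = 1 ≈ 1.0000; existence NOT certified by the union bound.


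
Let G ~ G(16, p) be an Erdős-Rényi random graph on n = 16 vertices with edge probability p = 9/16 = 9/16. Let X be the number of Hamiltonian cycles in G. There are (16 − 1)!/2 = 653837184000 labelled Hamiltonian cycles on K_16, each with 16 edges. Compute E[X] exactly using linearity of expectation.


K_16 has (16 − 1)!/2 = 653837184000 labelled Hamiltonian cycles.
For each such Hamiltonian cycle H, let X_H = 1 if all 16 edges of H are present in G. Then P[X_H = 1] = p^{16} = (9/16)^{16} = 1853020188851841/18446744073709551616.
By linearity: E[X] = Σ_H E[X_H] = 653837184000 · p^{16} = 653837184000 · 1853020188851841/18446744073709551616 = 1183177248216831945952875/18014398509481984.
Numerically: E[X] ≈ 6.57e+07.

E[X] = 653837184000 · (9/16)^{16} = 1183177248216831945952875/18014398509481984 ≈ 6.57e+07.


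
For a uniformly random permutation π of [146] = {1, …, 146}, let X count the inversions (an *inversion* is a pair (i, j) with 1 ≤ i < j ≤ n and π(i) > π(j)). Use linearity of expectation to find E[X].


Write X = Σ X_I over the C(146, 2) = 10585 pairs i < j, with X_I the indicator of one inversion.
There are 10585 indicators.
For each fixed pair i < j, the values π(i) and π(j) are two distinct elements of {1, …, 146} in uniformly random order; by symmetry P[π(i) > π(j)] = 1/2.
By linearity: E[X] = 10585 · (1/2) = C(146, 2) · (1/2) = 10585/2 = 10585/2 ≈ 5292.500000.

E[X] = 10585/2 = 5292.500000.


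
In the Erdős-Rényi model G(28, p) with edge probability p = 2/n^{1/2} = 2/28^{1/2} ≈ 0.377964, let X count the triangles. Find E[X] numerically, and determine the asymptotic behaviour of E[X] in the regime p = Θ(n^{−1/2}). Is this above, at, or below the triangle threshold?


Number of potential triangles: C(28, 3) = 3276.
Each occurs with probability p³ ≈ (0.377964)³ ≈ 5.39949247e-02.
By linearity: E[X] = C(28, 3)·p³ ≈ 3276 · 5.39949247e-02 ≈ 176.887373.
Since α = 1/2 < 1, p = c/n^{1/2} ≫ 1/n is above the triangle threshold p ~ 1/n. Asymptotically E[X] ~ (c³/6)·n^{3(1−α)} = (2³/6)·n^{1.5} → ∞; triangles are abundant w.h.p.

E[X] ≈ 176.887373; in regime p = Θ(1/n^{1/2}) E[X] diverges (above the triangle threshold p ~ 1/n).


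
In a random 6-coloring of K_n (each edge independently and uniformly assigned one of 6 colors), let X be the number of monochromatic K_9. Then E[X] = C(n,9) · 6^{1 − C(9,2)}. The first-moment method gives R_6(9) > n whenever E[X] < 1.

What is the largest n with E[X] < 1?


We need C(n, 9) · 6^{1 − 36} < 1, i.e. C(n, 9) < 6^{36 − 1} = 1719070799748422591028658176.
Check values of n near the boundary:
  n = 4403: C(4403, 9) = 1699894433046281918452233150; 1699894433046281918452233150 < 1719070799748422591028658176? YES
  n = 4404: C(4404, 9) = 1703375445537161676647015880; 1703375445537161676647015880 < 1719070799748422591028658176? YES
  n = 4405: C(4405, 9) = 1706862792900636302463627150; 1706862792900636302463627150 < 1719070799748422591028658176? YES
  n = 4406: C(4406, 9) = 1710356485221788389505285700; 1710356485221788389505285700 < 1719070799748422591028658176? YES
  n = 4407: C(4407, 9) = 1713856532599459170657070050; 1713856532599459170657070050 < 1719070799748422591028658176? YES
  n = 4408: C(4408, 9) = 1717362945146264156457459600; 1717362945146264156457459600 < 1719070799748422591028658176? YES
  n = 4409: C(4409, 9) = 1720875732988608787686577131; 1720875732988608787686577131 < 1719070799748422591028658176? NO
  n = 4410: C(4410, 9) = 1724394906266704102180823710; 1724394906266704102180823710 < 1719070799748422591028658176? NO
  n = 4411: C(4411, 9) = 1727920475134582415883601405; 1727920475134582415883601405 < 1719070799748422591028658176? NO
The largest n with C(n, 9) < 1719070799748422591028658176 is n = 4408 (where E[X] = 35778394690547169926197075/35813974994758803979763712 ≈ 0.99901). Hence R_6(9) > 4408, i.e. R_6(9) ≥ 4409.

Largest n = 4408; hence R_6(9) > 4408.


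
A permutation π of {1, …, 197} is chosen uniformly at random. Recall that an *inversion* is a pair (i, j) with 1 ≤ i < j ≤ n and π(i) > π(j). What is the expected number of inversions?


Write X = Σ X_I over the C(197, 2) = 19306 pairs i < j, with X_I the indicator of one inversion.
There are 19306 indicators.
For each fixed pair i < j, the values π(i) and π(j) are two distinct elements of {1, …, 197} in uniformly random order; by symmetry P[π(i) > π(j)] = 1/2.
By linearity: E[X] = 19306 · (1/2) = C(197, 2) · (1/2) = 19306/2 = 9653 ≈ 9653.0000.

E[X] = 9653 = 9653.0000.


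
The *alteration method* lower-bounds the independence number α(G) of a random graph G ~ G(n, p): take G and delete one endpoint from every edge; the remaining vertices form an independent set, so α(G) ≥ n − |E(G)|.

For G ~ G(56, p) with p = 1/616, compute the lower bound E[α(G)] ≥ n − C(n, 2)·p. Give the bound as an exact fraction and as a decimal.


E[|E(G)|] = C(56, 2)·p = 1540 · (1/616) = 5/2.
E[α(G)] ≥ n − E[|E(G)|] = 56 − 5/2 = 107/2.
Numerically: ≈ 53.500.
(This is only a lower bound; the true E[α(G)] may be larger.)

E[α(G)] ≥ 107/2 ≈ 53.500.


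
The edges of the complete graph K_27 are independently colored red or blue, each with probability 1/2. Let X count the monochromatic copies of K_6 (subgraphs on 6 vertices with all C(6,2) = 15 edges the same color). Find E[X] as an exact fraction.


Let X = Σ_S X_S over the C(27, 6) = 296010 subsets S of size 6, where X_S = 1 if the K_6 on S is monochromatic.
For a fixed S, the K_6 on S has C(6, 2) = 15 edges. P[all 15 edges red] = (1/2)^15, and likewise for blue, so P[monochromatic] = 2·(1/2)^15 = 2^{1 − 15} = 1/16384.
Summing: E[X] = C(27, 6) · 2^{1 − 15} = 296010 · 1/16384 = 148005/8192.
Numerically: E[X] ≈ 18.067017.

E[X] = C(27,6)·2^(1−C(6,2)) = 148005/8192 ≈ 18.067017.


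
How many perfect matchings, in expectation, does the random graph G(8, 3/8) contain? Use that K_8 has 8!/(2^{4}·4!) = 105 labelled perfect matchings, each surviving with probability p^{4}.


K_8 has 8!/(2^{4}·4!) = 105 labelled perfect matchings.
For each such perfect matching H, let X_H = 1 if all 4 edges of H are present in G. Then P[X_H = 1] = p^{4} = (3/8)^{4} = 81/4096.
Summing the indicators: E[X] = Σ_H E[X_H] = 105 · p^{4} = 105 · 81/4096 = 8505/4096.
Numerically: E[X] ≈ 2.07642.

E[X] = 105 · (3/8)^{4} = 8505/4096 ≈ 2.07642.


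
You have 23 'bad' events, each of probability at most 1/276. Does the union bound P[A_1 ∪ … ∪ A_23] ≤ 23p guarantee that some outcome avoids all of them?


Union bound: P[∪_{i=1}^{23} A_i] ≤ Σ_i P[A_i] ≤ 23·p = 23·(1/276) = 1/12.
Numerically: 1/12 ≈ 0.083.
Is 1/12 < 1? YES.
Since P[∪ A_i] ≤ 1/12 < 1, the complement has P[∩ A_i^c] ≥ 1 − 1/12 = 11/12 > 0, so some outcome avoids every A_i.

23·p = 1/12 ≈ 0.083; existence CERTIFIED by the union bound.


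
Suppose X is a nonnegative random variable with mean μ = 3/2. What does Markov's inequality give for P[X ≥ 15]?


μ = E[X] = 3/2, a = 15.
Markov: P[X ≥ 15] ≤ μ/a = (3/2)/15 = 1/10.
Numerically: ≈ 0.1000.
(Since a = 15 > μ = 1.5000, the bound 1/10 is < 1 and informative.)

P[X ≥ 15] ≤ 1/10 ≈ 0.1000.


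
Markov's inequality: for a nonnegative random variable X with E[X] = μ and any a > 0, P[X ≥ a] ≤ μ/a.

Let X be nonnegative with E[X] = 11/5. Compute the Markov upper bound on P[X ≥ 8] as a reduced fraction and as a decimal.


μ = E[X] = 11/5, a = 8.
Markov: P[X ≥ 8] ≤ μ/a = (11/5)/8 = 11/40.
Numerically: ≈ 0.2750.
(Since a = 8 > μ = 2.2000, the bound 11/40 is < 1 and informative.)

P[X ≥ 8] ≤ 11/40 ≈ 0.2750.


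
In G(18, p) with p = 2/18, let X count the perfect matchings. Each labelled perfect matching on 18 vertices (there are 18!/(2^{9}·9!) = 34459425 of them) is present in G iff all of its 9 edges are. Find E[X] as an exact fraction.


K_18 has 18!/(2^{9}·9!) = 34459425 labelled perfect matchings.
For each such perfect matching H, let X_H = 1 if all 9 edges of H are present in G. Then P[X_H = 1] = p^{9} = (1/9)^{9} = 1/387420489.
Summing the indicators: E[X] = Σ_H E[X_H] = 34459425 · p^{9} = 34459425 · 1/387420489 = 425425/4782969.
Numerically: E[X] ≈ 0.088946.

E[X] = 34459425 · (1/9)^{9} = 425425/4782969 ≈ 0.088946.


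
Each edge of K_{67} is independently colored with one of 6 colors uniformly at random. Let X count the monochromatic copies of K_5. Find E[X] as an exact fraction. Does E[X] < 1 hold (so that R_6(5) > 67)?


E[X] = C(67, 5) · 6^{1 − 10} = 9657648 · 6^{−9} = 9657648/10077696.
As a reduced fraction: E[X] = 67067/69984 ≈ 0.95832.
Is E[X] < 1? YES.
Since E[X] < 1, there exists a 6-coloring of K_{67} with no monochromatic K_5; hence R_6(5) > 67.

E[X] = 67067/69984 ≈ 0.95832; E[X] < 1, so R_6(5) > 67.


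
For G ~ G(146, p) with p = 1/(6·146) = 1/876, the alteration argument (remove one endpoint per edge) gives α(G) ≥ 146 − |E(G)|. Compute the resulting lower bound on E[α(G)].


E[|E(G)|] = C(146, 2)·p = 10585 · (1/876) = 145/12.
E[α(G)] ≥ n − E[|E(G)|] = 146 − 145/12 = 1607/12.
Numerically: ≈ 133.9167.
(This is only a lower bound; the true E[α(G)] may be larger.)

E[α(G)] ≥ 1607/12 ≈ 133.9167.


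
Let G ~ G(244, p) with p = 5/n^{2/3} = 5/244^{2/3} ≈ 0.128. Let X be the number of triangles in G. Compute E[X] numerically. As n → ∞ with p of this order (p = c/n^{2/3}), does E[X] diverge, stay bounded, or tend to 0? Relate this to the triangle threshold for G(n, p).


Number of potential triangles: C(244, 3) = 2391444.
Each occurs with probability p³ ≈ (0.128)³ ≈ 2.099570e-03.
By linearity: E[X] = C(244, 3)·p³ ≈ 2391444 · 2.099570e-03 ≈ 5021.0041.
Since α = 2/3 < 1, p = c/n^{2/3} ≫ 1/n is above the triangle threshold p ~ 1/n. Asymptotically E[X] ~ (c³/6)·n^{3(1−α)} = (5³/6)·n^{1} → ∞; triangles are abundant w.h.p.

E[X] ≈ 5021.0041; in regime p = Θ(1/n^{2/3}) E[X] diverges (above the triangle threshold p ~ 1/n).


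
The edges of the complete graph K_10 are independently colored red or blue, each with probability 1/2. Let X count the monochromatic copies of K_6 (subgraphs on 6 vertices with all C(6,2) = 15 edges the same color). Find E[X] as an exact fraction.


Let X = Σ_S X_S over the C(10, 6) = 210 subsets S of size 6, where X_S = 1 if the K_6 on S is monochromatic.
For a fixed S, the K_6 on S has C(6, 2) = 15 edges. P[all 15 edges red] = (1/2)^15, and likewise for blue, so P[monochromatic] = 2·(1/2)^15 = 2^{1 − 15} = 1/16384.
By linearity: E[X] = C(10, 6) · 2^{1 − 15} = 210 · 1/16384 = 105/8192.
Numerically: E[X] ≈ 0.0128.

E[X] = C(10,6)·2^(1−C(6,2)) = 105/8192 ≈ 0.0128.


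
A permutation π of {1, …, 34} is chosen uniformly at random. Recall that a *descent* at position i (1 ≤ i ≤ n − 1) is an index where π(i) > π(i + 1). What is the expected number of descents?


Write X = Σ X_I over i = 1, …, 33, with X_I the indicator of one descent.
There are 33 indicators.
For each fixed i, the pair (π(i), π(i+1)) is a uniformly random ordered pair of distinct values from {1, …, 34}; by symmetry P[π(i) > π(i+1)] = 1/2.
By linearity: E[X] = 33 · (1/2) = (34 − 1) · (1/2) = 33/2 ≈ 16.50000.

E[X] = 33/2 = 16.50000.


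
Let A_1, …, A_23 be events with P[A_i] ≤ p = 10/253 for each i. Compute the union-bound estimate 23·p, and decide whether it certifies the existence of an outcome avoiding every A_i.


Union bound: P[∪_{i=1}^{23} A_i] ≤ Σ_i P[A_i] ≤ 23·p = 23·(10/253) = 10/11.
Numerically: 10/11 ≈ 0.90909.
Is 10/11 < 1? YES.
Since P[∪ A_i] ≤ 10/11 < 1, the complement has P[∩ A_i^c] ≥ 1 − 10/11 = 1/11 > 0, so some outcome avoids every A_i.

23·p = 10/11 ≈ 0.90909; existence CERTIFIED by the union bound.


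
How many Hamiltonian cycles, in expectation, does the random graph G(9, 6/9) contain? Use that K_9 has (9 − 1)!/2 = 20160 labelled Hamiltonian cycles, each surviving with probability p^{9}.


K_9 has (9 − 1)!/2 = 20160 labelled Hamiltonian cycles.
For each such Hamiltonian cycle H, let X_H = 1 if all 9 edges of H are present in G. Then P[X_H = 1] = p^{9} = (2/3)^{9} = 512/19683.
By linearity of expectation: E[X] = Σ_H E[X_H] = 20160 · p^{9} = 20160 · 512/19683 = 1146880/2187.
Numerically: E[X] ≈ 524.41.

E[X] = 20160 · (2/3)^{9} = 1146880/2187 ≈ 524.41.


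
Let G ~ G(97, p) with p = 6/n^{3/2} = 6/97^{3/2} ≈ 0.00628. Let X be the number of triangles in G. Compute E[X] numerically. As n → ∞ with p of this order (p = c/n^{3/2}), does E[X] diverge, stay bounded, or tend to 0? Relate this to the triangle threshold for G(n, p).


Number of potential triangles: C(97, 3) = 147440.
Each occurs with probability p³ ≈ (0.00628)³ ≈ 2.477313e-07.
By linearity: E[X] = C(97, 3)·p³ ≈ 147440 · 2.477313e-07 ≈ 0.0365.
Since α = 3/2 > 1, p = c/n^{3/2} = o(1/n) is below the triangle threshold p ~ 1/n. Asymptotically E[X] ~ (c³/6)·n^{3(1−α)} = (6³/6)·n^{-1.5} → 0, so by Markov's inequality G has no triangles w.h.p.

E[X] ≈ 0.0365; in regime p = Θ(1/n^{3/2}) E[X] tends to 0 (below the triangle threshold p ~ 1/n).
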